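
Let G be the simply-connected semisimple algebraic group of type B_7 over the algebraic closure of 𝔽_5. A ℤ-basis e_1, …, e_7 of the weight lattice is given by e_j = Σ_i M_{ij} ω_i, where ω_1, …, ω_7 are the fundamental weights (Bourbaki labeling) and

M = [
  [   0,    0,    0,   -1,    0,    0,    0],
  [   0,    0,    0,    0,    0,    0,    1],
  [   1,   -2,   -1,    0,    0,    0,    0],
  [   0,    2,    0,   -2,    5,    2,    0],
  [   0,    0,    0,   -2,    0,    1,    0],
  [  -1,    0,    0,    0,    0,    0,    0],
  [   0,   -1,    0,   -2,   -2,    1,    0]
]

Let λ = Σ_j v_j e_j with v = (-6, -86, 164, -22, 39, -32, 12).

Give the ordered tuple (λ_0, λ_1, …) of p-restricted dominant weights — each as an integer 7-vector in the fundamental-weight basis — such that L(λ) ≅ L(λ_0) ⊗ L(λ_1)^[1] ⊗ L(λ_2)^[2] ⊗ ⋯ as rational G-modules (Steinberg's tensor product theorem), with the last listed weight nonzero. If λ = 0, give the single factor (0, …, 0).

Change of basis e → ω: c = M·v where v = (-6, -86, 164, -22, 39, -32, 12):
  c_1 = (0)·(-6) + (0)·(-86) + 0·164 + (-1)·(-22) + 0·39 + (0)·(-32) + 0·12 = 22
  c_2 = (0)·(-6) + (0)·(-86) + 0·164 + (0)·(-22) + 0·39 + (0)·(-32) + 1·12 = 12
  c_3 = (1)·(-6) + (-2)·(-86) + (-1)·(164) + (0)·(-22) + 0·39 + (0)·(-32) + 0·12 = 2
  c_4 = (0)·(-6) + (2)·(-86) + 0·164 + (-2)·(-22) + 5·39 + (2)·(-32) + 0·12 = 3
  c_5 = (0)·(-6) + (0)·(-86) + 0·164 + (-2)·(-22) + 0·39 + (1)·(-32) + 0·12 = 12
  c_6 = (-1)·(-6) + (0)·(-86) + 0·164 + (0)·(-22) + 0·39 + (0)·(-32) + 0·12 = 6
  c_7 = (0)·(-6) + (-1)·(-86) + 0·164 + (-2)·(-22) + (-2)·(39) + (1)·(-32) + 0·12 = 20
Expand coordinatewise in base 5:
  c_1 = 22 = 2·5^0 + 4·5^1
  c_2 = 12 = 2·5^0 + 2·5^1
  c_3 = 2 = 2·5^0
  c_4 = 3 = 3·5^0
  c_5 = 12 = 2·5^0 + 2·5^1
  c_6 = 6 = 1·5^0 + 1·5^1
  c_7 = 20 = 0·5^0 + 4·5^1
p-restricted factor λ_0 = (2, 2, 2, 3, 2, 1, 0)
p-restricted factor λ_1 = (4, 2, 0, 0, 2, 1, 4)

((2, 2, 2, 3, 2, 1, 0), (4, 2, 0, 0, 2, 1, 4))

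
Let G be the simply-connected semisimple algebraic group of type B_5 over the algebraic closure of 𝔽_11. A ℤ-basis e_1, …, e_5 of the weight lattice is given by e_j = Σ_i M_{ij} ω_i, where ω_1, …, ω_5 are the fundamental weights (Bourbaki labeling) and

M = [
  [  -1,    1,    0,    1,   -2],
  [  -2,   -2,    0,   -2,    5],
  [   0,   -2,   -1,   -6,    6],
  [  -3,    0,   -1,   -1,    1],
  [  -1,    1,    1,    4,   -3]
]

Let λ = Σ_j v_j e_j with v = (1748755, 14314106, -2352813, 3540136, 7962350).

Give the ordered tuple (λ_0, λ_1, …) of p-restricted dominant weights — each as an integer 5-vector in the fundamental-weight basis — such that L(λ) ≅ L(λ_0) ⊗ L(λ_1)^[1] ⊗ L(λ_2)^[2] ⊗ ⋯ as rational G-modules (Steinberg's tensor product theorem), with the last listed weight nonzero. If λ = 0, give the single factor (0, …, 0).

Compute c_i = Σ_j M_{ij} v_j with v = (1748755, 14314106, -2352813, 3540136, 7962350):
  c_1 = -1*1748755 + 1*14314106 + 0*-2352813 + 1*3540136 + -2*7962350 = 180787
  c_2 = -2*1748755 + -2*14314106 + 0*-2352813 + -2*3540136 + 5*7962350 = 605756
  c_3 = 0*1748755 + -2*14314106 + -1*-2352813 + -6*3540136 + 6*7962350 = 257885
  c_4 = -3*1748755 + 0*14314106 + -1*-2352813 + -1*3540136 + 1*7962350 = 1528762
  c_5 = -1*1748755 + 1*14314106 + 1*-2352813 + 4*3540136 + -3*7962350 = 486032
Writing each c_i in base p = 11:
  c_1 = 180787 = 2·11^0 + 1·11^1 + 9·11^2 + 3·11^3 + 1·11^4 + 1·11^5
  c_2 = 605756 = 8·11^0 + 2·11^1 + 1·11^2 + 4·11^3 + 8·11^4 + 3·11^5
  c_3 = 257885 = 1·11^0 + 3·11^1 + 8·11^2 + 6·11^3 + 6·11^4 + 1·11^5
  c_4 = 1528762 = 4·11^0 + 4·11^1 + 6·11^2 + 4·11^3 + 5·11^4 + 9·11^5
  c_5 = 486032 = 8·11^0 + 8·11^1 + 1·11^2 + 2·11^3 + 0·11^4 + 3·11^5
p-restricted factor λ_0 = (2, 8, 1, 4, 8)
p-restricted factor λ_1 = (1, 2, 3, 4, 8)
p-restricted factor λ_2 = (9, 1, 8, 6, 1)
p-restricted factor λ_3 = (3, 4, 6, 4, 2)
p-restricted factor λ_4 = (1, 8, 6, 5, 0)
p-restricted factor λ_5 = (1, 3, 1, 9, 3)

((2, 8, 1, 4, 8), (1, 2, 3, 4, 8), (9, 1, 8, 6, 1), (3, 4, 6, 4, 2), (1, 8, 6, 5, 0), (1, 3, 1, 9, 3))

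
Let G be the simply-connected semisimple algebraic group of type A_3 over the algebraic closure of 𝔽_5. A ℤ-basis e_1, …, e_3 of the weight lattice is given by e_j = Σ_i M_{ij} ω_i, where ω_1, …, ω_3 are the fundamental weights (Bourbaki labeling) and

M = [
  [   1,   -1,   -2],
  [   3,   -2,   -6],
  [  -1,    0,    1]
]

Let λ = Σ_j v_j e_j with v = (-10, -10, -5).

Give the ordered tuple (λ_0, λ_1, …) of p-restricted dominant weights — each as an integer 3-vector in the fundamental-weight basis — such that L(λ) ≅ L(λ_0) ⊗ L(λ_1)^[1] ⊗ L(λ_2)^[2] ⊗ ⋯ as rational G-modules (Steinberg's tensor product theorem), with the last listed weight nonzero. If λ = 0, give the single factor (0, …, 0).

Converting to the ω-basis (c_i = row i of M dotted with v = (-10, -10, -5)):
  c_1 = 1*-10 + -1*-10 + -2*-5 = 10
  c_2 = 3*-10 + -2*-10 + -6*-5 = 20
  c_3 = -1*-10 + 0*-10 + 1*-5 = 5
p = 5; digits c_i = Σ_j d_{ij}·5^j, 0 ≤ d_{ij} < 5:
  c_1 = 10 = 0·5^0 + 2·5^1
  c_2 = 20 = 0·5^0 + 4·5^1
  c_3 = 5 = 0·5^0 + 1·5^1
p-restricted factor λ_0 = (0, 0, 0)
p-restricted factor λ_1 = (2, 4, 1)

((0, 0, 0), (2, 4, 1))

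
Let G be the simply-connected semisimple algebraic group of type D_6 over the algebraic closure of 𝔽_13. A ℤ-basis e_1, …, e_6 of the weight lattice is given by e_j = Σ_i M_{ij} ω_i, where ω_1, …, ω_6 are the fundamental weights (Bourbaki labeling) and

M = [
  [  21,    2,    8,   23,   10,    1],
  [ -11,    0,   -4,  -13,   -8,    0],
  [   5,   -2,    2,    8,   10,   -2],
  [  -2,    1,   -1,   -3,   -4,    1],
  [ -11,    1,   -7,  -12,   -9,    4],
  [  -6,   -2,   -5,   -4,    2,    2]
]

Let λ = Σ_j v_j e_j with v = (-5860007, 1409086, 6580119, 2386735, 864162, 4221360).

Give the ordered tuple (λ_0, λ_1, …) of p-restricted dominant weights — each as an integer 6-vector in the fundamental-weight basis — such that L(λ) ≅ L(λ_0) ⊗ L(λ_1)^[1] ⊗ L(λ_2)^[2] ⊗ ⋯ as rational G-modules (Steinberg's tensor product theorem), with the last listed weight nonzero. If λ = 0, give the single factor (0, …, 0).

In the fundamental-weight basis, λ has coordinates c = M·v (v = (-5860007, 1409086, 6580119, 2386735, 864162, 4221360)):
  c_1 = (21)·(-5860007) + (2)·(1409086) + (8)·(6580119) + (23)·(2386735) + (10)·(864162) + (1)·(4221360) = 156862
  c_2 = (-11)·(-5860007) + (0)·(1409086) + (-4)·(6580119) + (-13)·(2386735) + (-8)·(864162) + (0)·(4221360) = 198750
  c_3 = (5)·(-5860007) + (-2)·(1409086) + (2)·(6580119) + (8)·(2386735) + (10)·(864162) + (-2)·(4221360) = 334811
  c_4 = (-2)·(-5860007) + (1)·(1409086) + (-1)·(6580119) + (-3)·(2386735) + (-4)·(864162) + (1)·(4221360) = 153488
  c_5 = (-11)·(-5860007) + (1)·(1409086) + (-7)·(6580119) + (-12)·(2386735) + (-9)·(864162) + (4)·(4221360) = 275492
  c_6 = (-6)·(-5860007) + (-2)·(1409086) + (-5)·(6580119) + (-4)·(2386735) + (2)·(864162) + (2)·(4221360) = 65379
Expand coordinatewise in base 13:
  c_1 = 156862 = 4·13^0 + 2·13^1 + 5·13^2 + 6·13^3 + 5·13^4
  c_2 = 198750 = 6·13^0 + 0·13^1 + 6·13^2 + 12·13^3 + 6·13^4
  c_3 = 334811 = 9·13^0 + 1·13^1 + 5·13^2 + 9·13^3 + 11·13^4
  c_4 = 153488 = 10·13^0 + 2·13^1 + 11·13^2 + 4·13^3 + 5·13^4
  c_5 = 275492 = 9·13^0 + 1·13^1 + 5·13^2 + 8·13^3 + 9·13^4
  c_6 = 65379 = 2·13^0 + 11·13^1 + 9·13^2 + 3·13^3 + 2·13^4
λ_0 = (4, 6, 9, 10, 9, 2)
λ_1 = (2, 0, 1, 2, 1, 11)
λ_2 = (5, 6, 5, 11, 5, 9)
λ_3 = (6, 12, 9, 4, 8, 3)
λ_4 = (5, 6, 11, 5, 9, 2)

((4, 6, 9, 10, 9, 2), (2, 0, 1, 2, 1, 11), (5, 6, 5, 11, 5, 9), (6, 12, 9, 4, 8, 3), (5, 6, 11, 5, 9, 2))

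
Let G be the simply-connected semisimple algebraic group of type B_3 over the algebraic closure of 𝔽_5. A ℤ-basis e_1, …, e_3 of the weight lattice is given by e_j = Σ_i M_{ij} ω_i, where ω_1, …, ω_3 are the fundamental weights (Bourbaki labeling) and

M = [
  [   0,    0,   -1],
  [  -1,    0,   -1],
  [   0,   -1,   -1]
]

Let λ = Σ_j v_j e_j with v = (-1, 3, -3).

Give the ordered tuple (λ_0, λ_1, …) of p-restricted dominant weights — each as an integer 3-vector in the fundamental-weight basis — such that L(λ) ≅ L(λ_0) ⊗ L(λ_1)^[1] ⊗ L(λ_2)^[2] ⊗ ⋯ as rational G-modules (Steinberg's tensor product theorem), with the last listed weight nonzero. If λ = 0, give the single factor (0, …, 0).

((3, 4, 0),)

In the fundamental-weight basis, λ has coordinates c = M·v (v = (-1, 3, -3)):
  c_1 = (0)·(-1) + 0·3 + (-1)·(-3) = 3
  c_2 = (-1)·(-1) + 0·3 + (-1)·(-3) = 4
  c_3 = (0)·(-1) + (-1)·(3) + (-1)·(-3) = 0
Base-5 expansion of each c_i:
  c_1 = 3 = 3·5^0
  c_2 = 4 = 4·5^0
  c_3 = 0
λ_0 = (3, 4, 0)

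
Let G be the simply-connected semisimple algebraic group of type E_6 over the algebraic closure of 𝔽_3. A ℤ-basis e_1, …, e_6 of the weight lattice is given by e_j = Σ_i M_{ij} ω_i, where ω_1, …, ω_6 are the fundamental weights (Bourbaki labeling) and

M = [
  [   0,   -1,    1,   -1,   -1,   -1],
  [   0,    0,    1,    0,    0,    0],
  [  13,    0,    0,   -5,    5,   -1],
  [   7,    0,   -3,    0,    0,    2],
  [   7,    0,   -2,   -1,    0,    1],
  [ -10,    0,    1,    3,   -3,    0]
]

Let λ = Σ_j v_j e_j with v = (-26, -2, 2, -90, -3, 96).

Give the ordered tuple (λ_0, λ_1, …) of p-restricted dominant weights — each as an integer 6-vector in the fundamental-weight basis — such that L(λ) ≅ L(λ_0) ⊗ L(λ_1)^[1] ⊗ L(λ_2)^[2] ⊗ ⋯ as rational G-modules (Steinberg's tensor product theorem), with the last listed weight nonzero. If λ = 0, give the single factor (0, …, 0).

((1, 2, 1, 1, 0, 1), (0, 0, 0, 1, 0, 0))

Converting to the ω-basis (c_i = row i of M dotted with v = (-26, -2, 2, -90, -3, 96)):
  c_1 = 0*-26 + -1*-2 + 1*2 + -1*-90 + -1*-3 + -1*96 = 1
  c_2 = 0*-26 + 0*-2 + 1*2 + 0*-90 + 0*-3 + 0*96 = 2
  c_3 = 13*-26 + 0*-2 + 0*2 + -5*-90 + 5*-3 + -1*96 = 1
  c_4 = 7*-26 + 0*-2 + -3*2 + 0*-90 + 0*-3 + 2*96 = 4
  c_5 = 7*-26 + 0*-2 + -2*2 + -1*-90 + 0*-3 + 1*96 = 0
  c_6 = -10*-26 + 0*-2 + 1*2 + 3*-90 + -3*-3 + 0*96 = 1
Base-3 expansion of each c_i:
  c_1 = 1 = 1·3^0
  c_2 = 2 = 2·3^0
  c_3 = 1 = 1·3^0
  c_4 = 4 = 1·3^0 + 1·3^1
  c_5 = 0
  c_6 = 1 = 1·3^0
Factor λ_0 = (1, 2, 1, 1, 0, 1)
Factor λ_1 = (0, 0, 0, 1, 0, 0)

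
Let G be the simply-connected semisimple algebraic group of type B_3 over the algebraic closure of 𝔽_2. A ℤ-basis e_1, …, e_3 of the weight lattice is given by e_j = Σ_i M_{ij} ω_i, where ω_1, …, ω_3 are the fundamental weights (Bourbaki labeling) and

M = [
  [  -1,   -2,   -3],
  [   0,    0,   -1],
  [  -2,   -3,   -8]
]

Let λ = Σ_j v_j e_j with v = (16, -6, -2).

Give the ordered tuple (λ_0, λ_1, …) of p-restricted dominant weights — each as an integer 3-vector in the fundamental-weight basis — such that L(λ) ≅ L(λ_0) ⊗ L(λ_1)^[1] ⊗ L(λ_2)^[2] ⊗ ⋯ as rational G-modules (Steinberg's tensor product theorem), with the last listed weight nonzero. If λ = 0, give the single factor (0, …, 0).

((0, 0, 0), (1, 1, 1))

Converting to the ω-basis (c_i = row i of M dotted with v = (16, -6, -2)):
  c_1 = -1*16 + -2*-6 + -3*-2 = 2
  c_2 = 0*16 + 0*-6 + -1*-2 = 2
  c_3 = -2*16 + -3*-6 + -8*-2 = 2
Writing each c_i in base p = 2:
  c_1 = 2 = 0·2^0 + 1·2^1
  c_2 = 2 = 0·2^0 + 1·2^1
  c_3 = 2 = 0·2^0 + 1·2^1
λ_0 = (0, 0, 0)
λ_1 = (1, 1, 1)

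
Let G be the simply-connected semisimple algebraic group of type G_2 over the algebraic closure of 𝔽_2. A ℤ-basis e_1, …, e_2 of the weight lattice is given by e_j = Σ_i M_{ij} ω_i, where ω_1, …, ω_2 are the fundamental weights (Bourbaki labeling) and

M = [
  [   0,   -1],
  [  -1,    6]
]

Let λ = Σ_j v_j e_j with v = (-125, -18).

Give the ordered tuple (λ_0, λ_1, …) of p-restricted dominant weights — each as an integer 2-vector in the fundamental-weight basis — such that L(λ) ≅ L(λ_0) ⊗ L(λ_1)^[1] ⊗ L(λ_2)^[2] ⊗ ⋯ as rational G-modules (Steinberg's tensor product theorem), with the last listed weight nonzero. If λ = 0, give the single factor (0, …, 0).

Change of basis e → ω: c = M·v where v = (-125, -18):
  c_1 = (0)·(-125) + (-1)·(-18) = 18
  c_2 = (-1)·(-125) + (6)·(-18) = 17
Writing each c_i in base p = 2:
  c_1 = 18 = 0·2^0 + 1·2^1 + 0·2^2 + 0·2^3 + 1·2^4
  c_2 = 17 = 1·2^0 + 0·2^1 + 0·2^2 + 0·2^3 + 1·2^4
Factor λ_0 = (0, 1)
Factor λ_1 = (1, 0)
Factor λ_2 = (0, 0)
Factor λ_3 = (0, 0)
Factor λ_4 = (1, 1)

((0, 1), (1, 0), (0, 0), (0, 0), (1, 1))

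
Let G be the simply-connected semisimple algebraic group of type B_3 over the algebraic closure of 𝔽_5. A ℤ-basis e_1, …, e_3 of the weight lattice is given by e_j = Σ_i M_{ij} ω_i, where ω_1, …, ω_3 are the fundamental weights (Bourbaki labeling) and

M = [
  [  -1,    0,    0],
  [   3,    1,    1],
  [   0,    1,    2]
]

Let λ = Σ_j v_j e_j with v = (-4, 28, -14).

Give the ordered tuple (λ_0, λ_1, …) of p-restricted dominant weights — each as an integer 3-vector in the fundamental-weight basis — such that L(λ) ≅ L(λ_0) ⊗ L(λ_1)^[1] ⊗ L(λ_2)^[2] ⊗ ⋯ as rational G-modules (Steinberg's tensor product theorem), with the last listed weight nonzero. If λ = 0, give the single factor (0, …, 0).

ω-coordinates c = M·v, v = (-4, 28, -14):
  c_1 = (-1)·(-4) + 0·28 + (0)·(-14) = 4
  c_2 = (3)·(-4) + 1·28 + (1)·(-14) = 2
  c_3 = (0)·(-4) + 1·28 + (2)·(-14) = 0
Base-5 expansion of each c_i:
  c_1 = 4 = 4·5^0
  c_2 = 2 = 2·5^0
  c_3 = 0
λ_0 = (4, 2, 0)

((4, 2, 0),)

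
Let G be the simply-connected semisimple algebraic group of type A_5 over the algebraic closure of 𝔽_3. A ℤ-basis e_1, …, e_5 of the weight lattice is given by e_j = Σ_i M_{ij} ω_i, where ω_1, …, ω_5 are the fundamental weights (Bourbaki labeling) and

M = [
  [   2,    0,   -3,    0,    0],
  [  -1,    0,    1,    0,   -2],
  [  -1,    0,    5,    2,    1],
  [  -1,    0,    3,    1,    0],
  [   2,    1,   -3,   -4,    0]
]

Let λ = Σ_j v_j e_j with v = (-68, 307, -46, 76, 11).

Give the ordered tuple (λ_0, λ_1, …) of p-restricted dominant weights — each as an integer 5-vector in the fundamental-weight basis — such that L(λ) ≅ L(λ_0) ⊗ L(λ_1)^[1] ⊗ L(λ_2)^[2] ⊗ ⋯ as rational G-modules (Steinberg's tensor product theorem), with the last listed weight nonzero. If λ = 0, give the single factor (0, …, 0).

((2, 0, 1, 0, 2), (0, 0, 0, 2, 1))

Converting to the ω-basis (c_i = row i of M dotted with v = (-68, 307, -46, 76, 11)):
  c_1 = (2)·(-68) + (0)·(307) + (-3)·(-46) + (0)·(76) + (0)·(11) = 2
  c_2 = (-1)·(-68) + (0)·(307) + (1)·(-46) + (0)·(76) + (-2)·(11) = 0
  c_3 = (-1)·(-68) + (0)·(307) + (5)·(-46) + (2)·(76) + (1)·(11) = 1
  c_4 = (-1)·(-68) + (0)·(307) + (3)·(-46) + (1)·(76) + (0)·(11) = 6
  c_5 = (2)·(-68) + (1)·(307) + (-3)·(-46) + (-4)·(76) + (0)·(11) = 5
Writing each c_i in base p = 3:
  c_1 = 2 = 2·3^0
  c_2 = 0
  c_3 = 1 = 1·3^0
  c_4 = 6 = 0·3^0 + 2·3^1
  c_5 = 5 = 2·3^0 + 1·3^1
p-restricted factor λ_0 = (2, 0, 1, 0, 2)
p-restricted factor λ_1 = (0, 0, 0, 2, 1)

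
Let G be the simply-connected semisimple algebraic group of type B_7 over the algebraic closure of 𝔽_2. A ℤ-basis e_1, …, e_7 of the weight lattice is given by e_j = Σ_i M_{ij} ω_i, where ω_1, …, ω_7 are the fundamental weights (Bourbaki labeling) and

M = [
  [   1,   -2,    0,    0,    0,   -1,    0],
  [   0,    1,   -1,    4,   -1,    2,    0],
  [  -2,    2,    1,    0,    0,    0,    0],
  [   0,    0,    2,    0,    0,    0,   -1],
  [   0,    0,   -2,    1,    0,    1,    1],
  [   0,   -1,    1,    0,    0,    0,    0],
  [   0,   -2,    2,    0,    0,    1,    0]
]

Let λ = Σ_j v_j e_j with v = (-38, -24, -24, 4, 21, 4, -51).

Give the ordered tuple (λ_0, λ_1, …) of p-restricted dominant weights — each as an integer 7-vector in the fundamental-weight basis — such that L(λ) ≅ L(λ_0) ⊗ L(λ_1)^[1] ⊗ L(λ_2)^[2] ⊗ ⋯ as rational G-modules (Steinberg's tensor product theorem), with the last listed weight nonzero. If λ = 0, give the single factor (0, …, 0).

((0, 1, 0, 1, 1, 0, 0), (1, 1, 0, 1, 0, 0, 0), (1, 0, 1, 0, 1, 0, 1))

In the fundamental-weight basis, λ has coordinates c = M·v (v = (-38, -24, -24, 4, 21, 4, -51)):
  c_1 = 1*-38 + -2*-24 + 0*-24 + 0*4 + 0*21 + -1*4 + 0*-51 = 6
  c_2 = 0*-38 + 1*-24 + -1*-24 + 4*4 + -1*21 + 2*4 + 0*-51 = 3
  c_3 = -2*-38 + 2*-24 + 1*-24 + 0*4 + 0*21 + 0*4 + 0*-51 = 4
  c_4 = 0*-38 + 0*-24 + 2*-24 + 0*4 + 0*21 + 0*4 + -1*-51 = 3
  c_5 = 0*-38 + 0*-24 + -2*-24 + 1*4 + 0*21 + 1*4 + 1*-51 = 5
  c_6 = 0*-38 + -1*-24 + 1*-24 + 0*4 + 0*21 + 0*4 + 0*-51 = 0
  c_7 = 0*-38 + -2*-24 + 2*-24 + 0*4 + 0*21 + 1*4 + 0*-51 = 4
Base-2 expansion of each c_i:
  c_1 = 6 = 0·2^0 + 1·2^1 + 1·2^2
  c_2 = 3 = 1·2^0 + 1·2^1
  c_3 = 4 = 0·2^0 + 0·2^1 + 1·2^2
  c_4 = 3 = 1·2^0 + 1·2^1
  c_5 = 5 = 1·2^0 + 0·2^1 + 1·2^2
  c_6 = 0
  c_7 = 4 = 0·2^0 + 0·2^1 + 1·2^2
λ_0 = (0, 1, 0, 1, 1, 0, 0)
λ_1 = (1, 1, 0, 1, 0, 0, 0)
λ_2 = (1, 0, 1, 0, 1, 0, 1)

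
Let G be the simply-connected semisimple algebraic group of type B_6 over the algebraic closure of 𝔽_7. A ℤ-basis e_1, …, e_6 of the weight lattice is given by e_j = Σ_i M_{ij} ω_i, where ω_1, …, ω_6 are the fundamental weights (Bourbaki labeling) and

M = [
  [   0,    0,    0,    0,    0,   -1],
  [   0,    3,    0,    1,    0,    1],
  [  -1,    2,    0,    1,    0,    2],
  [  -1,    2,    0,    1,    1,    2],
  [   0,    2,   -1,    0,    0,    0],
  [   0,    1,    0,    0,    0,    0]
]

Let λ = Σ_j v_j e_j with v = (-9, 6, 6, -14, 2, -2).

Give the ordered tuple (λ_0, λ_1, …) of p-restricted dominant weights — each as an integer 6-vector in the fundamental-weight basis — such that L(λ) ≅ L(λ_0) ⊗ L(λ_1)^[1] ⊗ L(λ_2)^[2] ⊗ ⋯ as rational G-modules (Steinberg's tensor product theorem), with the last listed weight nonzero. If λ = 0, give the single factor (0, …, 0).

((2, 2, 3, 5, 6, 6),)

ω-coordinates c = M·v, v = (-9, 6, 6, -14, 2, -2):
  c_1 = (0)·(-9) + (0)·(6) + (0)·(6) + (0)·(-14) + (0)·(2) + (-1)·(-2) = 2
  c_2 = (0)·(-9) + (3)·(6) + (0)·(6) + (1)·(-14) + (0)·(2) + (1)·(-2) = 2
  c_3 = (-1)·(-9) + (2)·(6) + (0)·(6) + (1)·(-14) + (0)·(2) + (2)·(-2) = 3
  c_4 = (-1)·(-9) + (2)·(6) + (0)·(6) + (1)·(-14) + (1)·(2) + (2)·(-2) = 5
  c_5 = (0)·(-9) + (2)·(6) + (-1)·(6) + (0)·(-14) + (0)·(2) + (0)·(-2) = 6
  c_6 = (0)·(-9) + (1)·(6) + (0)·(6) + (0)·(-14) + (0)·(2) + (0)·(-2) = 6
Writing each c_i in base p = 7:
  c_1 = 2 = 2·7^0
  c_2 = 2 = 2·7^0
  c_3 = 3 = 3·7^0
  c_4 = 5 = 5·7^0
  c_5 = 6 = 6·7^0
  c_6 = 6 = 6·7^0
λ_0 = (2, 2, 3, 5, 6, 6)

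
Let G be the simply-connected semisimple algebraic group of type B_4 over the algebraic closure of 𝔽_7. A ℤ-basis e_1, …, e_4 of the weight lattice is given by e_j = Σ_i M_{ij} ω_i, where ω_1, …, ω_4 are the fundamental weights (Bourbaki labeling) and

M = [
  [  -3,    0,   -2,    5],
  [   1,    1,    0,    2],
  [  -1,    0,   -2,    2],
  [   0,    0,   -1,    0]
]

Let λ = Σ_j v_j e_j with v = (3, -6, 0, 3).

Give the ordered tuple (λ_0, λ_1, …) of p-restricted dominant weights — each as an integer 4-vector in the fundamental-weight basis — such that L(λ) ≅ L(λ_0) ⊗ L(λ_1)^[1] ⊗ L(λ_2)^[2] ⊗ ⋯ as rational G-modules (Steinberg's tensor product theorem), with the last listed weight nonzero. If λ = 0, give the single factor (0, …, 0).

((6, 3, 3, 0),)

Converting to the ω-basis (c_i = row i of M dotted with v = (3, -6, 0, 3)):
  c_1 = (-3)·(3) + (0)·(-6) + (-2)·(0) + (5)·(3) = 6
  c_2 = (1)·(3) + (1)·(-6) + (0)·(0) + (2)·(3) = 3
  c_3 = (-1)·(3) + (0)·(-6) + (-2)·(0) + (2)·(3) = 3
  c_4 = (0)·(3) + (0)·(-6) + (-1)·(0) + (0)·(3) = 0
Base-7 expansion of each c_i:
  c_1 = 6 = 6·7^0
  c_2 = 3 = 3·7^0
  c_3 = 3 = 3·7^0
  c_4 = 0
p-restricted factor λ_0 = (6, 3, 3, 0)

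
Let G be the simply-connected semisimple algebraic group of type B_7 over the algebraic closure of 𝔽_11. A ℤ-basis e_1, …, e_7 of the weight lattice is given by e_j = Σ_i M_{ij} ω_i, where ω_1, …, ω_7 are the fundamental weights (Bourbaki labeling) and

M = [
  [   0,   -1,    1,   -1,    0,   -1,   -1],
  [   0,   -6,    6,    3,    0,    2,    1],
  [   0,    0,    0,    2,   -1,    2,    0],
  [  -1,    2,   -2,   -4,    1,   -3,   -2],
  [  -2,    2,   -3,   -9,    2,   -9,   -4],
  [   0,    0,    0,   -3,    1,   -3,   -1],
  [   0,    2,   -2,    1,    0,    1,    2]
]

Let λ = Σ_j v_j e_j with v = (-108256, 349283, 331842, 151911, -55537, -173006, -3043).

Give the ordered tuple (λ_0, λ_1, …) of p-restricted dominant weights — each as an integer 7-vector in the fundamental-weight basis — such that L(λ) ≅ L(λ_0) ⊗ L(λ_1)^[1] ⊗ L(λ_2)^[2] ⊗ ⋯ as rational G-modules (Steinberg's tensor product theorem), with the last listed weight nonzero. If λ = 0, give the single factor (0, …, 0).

((9, 8, 4, 1, 0, 0, 1), (3, 8, 3, 9, 9, 2, 7), (0, 5, 0, 8, 9, 1, 8), (5, 1, 10, 3, 7, 8, 5))

ω-coordinates c = M·v, v = (-108256, 349283, 331842, 151911, -55537, -173006, -3043):
  c_1 = 0*-108256 + -1*349283 + 1*331842 + -1*151911 + 0*-55537 + -1*-173006 + -1*-3043 = 6697
  c_2 = 0*-108256 + -6*349283 + 6*331842 + 3*151911 + 0*-55537 + 2*-173006 + 1*-3043 = 2032
  c_3 = 0*-108256 + 0*349283 + 0*331842 + 2*151911 + -1*-55537 + 2*-173006 + 0*-3043 = 13347
  c_4 = -1*-108256 + 2*349283 + -2*331842 + -4*151911 + 1*-55537 + -3*-173006 + -2*-3043 = 5061
  c_5 = -2*-108256 + 2*349283 + -3*331842 + -9*151911 + 2*-55537 + -9*-173006 + -4*-3043 = 10505
  c_6 = 0*-108256 + 0*349283 + 0*331842 + -3*151911 + 1*-55537 + -3*-173006 + -1*-3043 = 10791
  c_7 = 0*-108256 + 2*349283 + -2*331842 + 1*151911 + 0*-55537 + 1*-173006 + 2*-3043 = 7701
Base-11 expansion of each c_i:
  c_1 = 6697 = 9·11^0 + 3·11^1 + 0·11^2 + 5·11^3
  c_2 = 2032 = 8·11^0 + 8·11^1 + 5·11^2 + 1·11^3
  c_3 = 13347 = 4·11^0 + 3·11^1 + 0·11^2 + 10·11^3
  c_4 = 5061 = 1·11^0 + 9·11^1 + 8·11^2 + 3·11^3
  c_5 = 10505 = 0·11^0 + 9·11^1 + 9·11^2 + 7·11^3
  c_6 = 10791 = 0·11^0 + 2·11^1 + 1·11^2 + 8·11^3
  c_7 = 7701 = 1·11^0 + 7·11^1 + 8·11^2 + 5·11^3
p-restricted factor λ_0 = (9, 8, 4, 1, 0, 0, 1)
p-restricted factor λ_1 = (3, 8, 3, 9, 9, 2, 7)
p-restricted factor λ_2 = (0, 5, 0, 8, 9, 1, 8)
p-restricted factor λ_3 = (5, 1, 10, 3, 7, 8, 5)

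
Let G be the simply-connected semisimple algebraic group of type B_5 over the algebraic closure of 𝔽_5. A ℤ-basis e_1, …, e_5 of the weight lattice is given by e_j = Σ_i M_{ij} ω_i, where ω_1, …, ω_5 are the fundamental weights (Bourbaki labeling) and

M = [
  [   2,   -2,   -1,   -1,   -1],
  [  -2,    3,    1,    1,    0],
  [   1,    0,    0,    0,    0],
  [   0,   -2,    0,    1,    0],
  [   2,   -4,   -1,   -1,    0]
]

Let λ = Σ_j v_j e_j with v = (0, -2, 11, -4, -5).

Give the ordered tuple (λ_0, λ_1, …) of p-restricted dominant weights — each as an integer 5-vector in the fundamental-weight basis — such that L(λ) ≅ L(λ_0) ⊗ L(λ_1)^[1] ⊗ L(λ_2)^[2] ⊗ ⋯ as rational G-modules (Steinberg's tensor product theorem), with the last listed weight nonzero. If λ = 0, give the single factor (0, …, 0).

((2, 1, 0, 0, 1),)

Compute c_i = Σ_j M_{ij} v_j with v = (0, -2, 11, -4, -5):
  c_1 = 2·0 + (-2)·(-2) + (-1)·(11) + (-1)·(-4) + (-1)·(-5) = 2
  c_2 = (-2)·(0) + (3)·(-2) + 1·11 + (1)·(-4) + (0)·(-5) = 1
  c_3 = 1·0 + (0)·(-2) + 0·11 + (0)·(-4) + (0)·(-5) = 0
  c_4 = 0·0 + (-2)·(-2) + 0·11 + (1)·(-4) + (0)·(-5) = 0
  c_5 = 2·0 + (-4)·(-2) + (-1)·(11) + (-1)·(-4) + (0)·(-5) = 1
Base-5 expansion of each c_i:
  c_1 = 2 = 2·5^0
  c_2 = 1 = 1·5^0
  c_3 = 0
  c_4 = 0
  c_5 = 1 = 1·5^0
Factor λ_0 = (2, 1, 0, 0, 1)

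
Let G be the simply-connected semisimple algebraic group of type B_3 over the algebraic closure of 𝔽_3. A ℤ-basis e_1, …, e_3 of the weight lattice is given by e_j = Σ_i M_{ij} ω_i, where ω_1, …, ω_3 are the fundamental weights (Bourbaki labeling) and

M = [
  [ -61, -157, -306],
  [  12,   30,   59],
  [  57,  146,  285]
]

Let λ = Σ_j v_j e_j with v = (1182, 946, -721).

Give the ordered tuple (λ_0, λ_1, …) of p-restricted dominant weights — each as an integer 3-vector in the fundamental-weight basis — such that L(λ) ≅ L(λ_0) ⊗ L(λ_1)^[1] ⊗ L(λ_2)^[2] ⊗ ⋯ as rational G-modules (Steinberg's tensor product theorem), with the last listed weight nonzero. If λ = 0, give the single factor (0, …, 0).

In the fundamental-weight basis, λ has coordinates c = M·v (v = (1182, 946, -721)):
  c_1 = (-61)·(1182) + (-157)·(946) + (-306)·(-721) = 2
  c_2 = (12)·(1182) + (30)·(946) + (59)·(-721) = 25
  c_3 = (57)·(1182) + (146)·(946) + (285)·(-721) = 5
Writing each c_i in base p = 3:
  c_1 = 2 = 2·3^0
  c_2 = 25 = 1·3^0 + 2·3^1 + 2·3^2
  c_3 = 5 = 2·3^0 + 1·3^1
Factor λ_0 = (2, 1, 2)
Factor λ_1 = (0, 2, 1)
Factor λ_2 = (0, 2, 0)

((2, 1, 2), (0, 2, 1), (0, 2, 0))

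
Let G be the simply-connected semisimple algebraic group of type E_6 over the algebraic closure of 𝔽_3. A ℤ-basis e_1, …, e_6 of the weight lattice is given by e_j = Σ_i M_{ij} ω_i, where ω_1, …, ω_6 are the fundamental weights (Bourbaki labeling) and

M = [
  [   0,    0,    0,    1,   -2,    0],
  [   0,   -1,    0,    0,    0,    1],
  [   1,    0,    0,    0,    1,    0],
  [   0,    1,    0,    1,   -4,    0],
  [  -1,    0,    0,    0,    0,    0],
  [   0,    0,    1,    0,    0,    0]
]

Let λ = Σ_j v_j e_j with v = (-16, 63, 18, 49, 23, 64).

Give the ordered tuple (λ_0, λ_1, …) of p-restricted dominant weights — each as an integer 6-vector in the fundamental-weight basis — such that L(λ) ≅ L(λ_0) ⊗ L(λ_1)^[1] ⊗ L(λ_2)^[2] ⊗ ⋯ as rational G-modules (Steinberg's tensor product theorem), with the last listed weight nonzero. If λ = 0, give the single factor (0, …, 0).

Converting to the ω-basis (c_i = row i of M dotted with v = (-16, 63, 18, 49, 23, 64)):
  c_1 = (0)·(-16) + (0)·(63) + (0)·(18) + (1)·(49) + (-2)·(23) + (0)·(64) = 3
  c_2 = (0)·(-16) + (-1)·(63) + (0)·(18) + (0)·(49) + (0)·(23) + (1)·(64) = 1
  c_3 = (1)·(-16) + (0)·(63) + (0)·(18) + (0)·(49) + (1)·(23) + (0)·(64) = 7
  c_4 = (0)·(-16) + (1)·(63) + (0)·(18) + (1)·(49) + (-4)·(23) + (0)·(64) = 20
  c_5 = (-1)·(-16) + (0)·(63) + (0)·(18) + (0)·(49) + (0)·(23) + (0)·(64) = 16
  c_6 = (0)·(-16) + (0)·(63) + (1)·(18) + (0)·(49) + (0)·(23) + (0)·(64) = 18
p = 3; digits c_i = Σ_j d_{ij}·3^j, 0 ≤ d_{ij} < 3:
  c_1 = 3 = 0·3^0 + 1·3^1
  c_2 = 1 = 1·3^0
  c_3 = 7 = 1·3^0 + 2·3^1
  c_4 = 20 = 2·3^0 + 0·3^1 + 2·3^2
  c_5 = 16 = 1·3^0 + 2·3^1 + 1·3^2
  c_6 = 18 = 0·3^0 + 0·3^1 + 2·3^2
λ_0 = (0, 1, 1, 2, 1, 0)
λ_1 = (1, 0, 2, 0, 2, 0)
λ_2 = (0, 0, 0, 2, 1, 2)

((0, 1, 1, 2, 1, 0), (1, 0, 2, 0, 2, 0), (0, 0, 0, 2, 1, 2))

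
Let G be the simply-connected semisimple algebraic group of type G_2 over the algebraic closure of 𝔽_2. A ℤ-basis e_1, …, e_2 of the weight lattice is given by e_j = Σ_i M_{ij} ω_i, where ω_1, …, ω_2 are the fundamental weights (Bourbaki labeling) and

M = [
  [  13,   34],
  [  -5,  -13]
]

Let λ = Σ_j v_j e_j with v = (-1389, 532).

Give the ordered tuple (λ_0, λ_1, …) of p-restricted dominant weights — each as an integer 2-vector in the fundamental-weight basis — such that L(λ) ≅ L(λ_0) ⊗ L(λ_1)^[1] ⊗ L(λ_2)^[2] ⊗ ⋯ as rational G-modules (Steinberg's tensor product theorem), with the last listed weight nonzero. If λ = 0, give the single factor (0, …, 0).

In the fundamental-weight basis, λ has coordinates c = M·v (v = (-1389, 532)):
  c_1 = (13)·(-1389) + (34)·(532) = 31
  c_2 = (-5)·(-1389) + (-13)·(532) = 29
Writing each c_i in base p = 2:
  c_1 = 31 = 1·2^0 + 1·2^1 + 1·2^2 + 1·2^3 + 1·2^4
  c_2 = 29 = 1·2^0 + 0·2^1 + 1·2^2 + 1·2^3 + 1·2^4
λ_0 = (1, 1)
λ_1 = (1, 0)
λ_2 = (1, 1)
λ_3 = (1, 1)
λ_4 = (1, 1)

((1, 1), (1, 0), (1, 1), (1, 1), (1, 1))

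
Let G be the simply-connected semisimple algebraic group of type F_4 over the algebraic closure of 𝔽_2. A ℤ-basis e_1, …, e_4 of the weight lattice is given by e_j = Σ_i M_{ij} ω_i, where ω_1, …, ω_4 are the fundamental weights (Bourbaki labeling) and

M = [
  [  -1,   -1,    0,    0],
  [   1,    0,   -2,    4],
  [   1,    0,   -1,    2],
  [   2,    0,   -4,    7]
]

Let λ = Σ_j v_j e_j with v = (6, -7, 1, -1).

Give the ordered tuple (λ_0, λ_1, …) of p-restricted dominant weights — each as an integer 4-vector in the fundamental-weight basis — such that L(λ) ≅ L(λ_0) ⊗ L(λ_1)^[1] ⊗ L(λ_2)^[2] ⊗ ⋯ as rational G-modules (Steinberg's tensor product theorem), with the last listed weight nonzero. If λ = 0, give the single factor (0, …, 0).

((1, 0, 1, 1), (0, 0, 1, 0))

In the fundamental-weight basis, λ has coordinates c = M·v (v = (6, -7, 1, -1)):
  c_1 = (-1)·(6) + (-1)·(-7) + 0·1 + (0)·(-1) = 1
  c_2 = 1·6 + (0)·(-7) + (-2)·(1) + (4)·(-1) = 0
  c_3 = 1·6 + (0)·(-7) + (-1)·(1) + (2)·(-1) = 3
  c_4 = 2·6 + (0)·(-7) + (-4)·(1) + (7)·(-1) = 1
Writing each c_i in base p = 2:
  c_1 = 1 = 1·2^0
  c_2 = 0
  c_3 = 3 = 1·2^0 + 1·2^1
  c_4 = 1 = 1·2^0
λ_0 = (1, 0, 1, 1)
λ_1 = (0, 0, 1, 0)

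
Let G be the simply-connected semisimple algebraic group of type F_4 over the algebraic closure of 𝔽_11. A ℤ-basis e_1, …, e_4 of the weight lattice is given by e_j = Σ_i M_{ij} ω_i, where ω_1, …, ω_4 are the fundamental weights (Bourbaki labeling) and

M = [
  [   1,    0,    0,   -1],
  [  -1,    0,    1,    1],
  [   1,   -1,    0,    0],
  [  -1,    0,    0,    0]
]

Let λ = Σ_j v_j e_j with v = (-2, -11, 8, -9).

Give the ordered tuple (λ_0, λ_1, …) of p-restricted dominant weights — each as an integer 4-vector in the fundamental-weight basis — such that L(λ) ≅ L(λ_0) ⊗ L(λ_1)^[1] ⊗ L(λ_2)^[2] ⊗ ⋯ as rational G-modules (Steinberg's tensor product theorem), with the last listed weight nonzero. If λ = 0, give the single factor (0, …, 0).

((7, 1, 9, 2),)

Converting to the ω-basis (c_i = row i of M dotted with v = (-2, -11, 8, -9)):
  c_1 = (1)·(-2) + (0)·(-11) + 0·8 + (-1)·(-9) = 7
  c_2 = (-1)·(-2) + (0)·(-11) + 1·8 + (1)·(-9) = 1
  c_3 = (1)·(-2) + (-1)·(-11) + 0·8 + (0)·(-9) = 9
  c_4 = (-1)·(-2) + (0)·(-11) + 0·8 + (0)·(-9) = 2
Writing each c_i in base p = 11:
  c_1 = 7 = 7·11^0
  c_2 = 1 = 1·11^0
  c_3 = 9 = 9·11^0
  c_4 = 2 = 2·11^0
p-restricted factor λ_0 = (7, 1, 9, 2)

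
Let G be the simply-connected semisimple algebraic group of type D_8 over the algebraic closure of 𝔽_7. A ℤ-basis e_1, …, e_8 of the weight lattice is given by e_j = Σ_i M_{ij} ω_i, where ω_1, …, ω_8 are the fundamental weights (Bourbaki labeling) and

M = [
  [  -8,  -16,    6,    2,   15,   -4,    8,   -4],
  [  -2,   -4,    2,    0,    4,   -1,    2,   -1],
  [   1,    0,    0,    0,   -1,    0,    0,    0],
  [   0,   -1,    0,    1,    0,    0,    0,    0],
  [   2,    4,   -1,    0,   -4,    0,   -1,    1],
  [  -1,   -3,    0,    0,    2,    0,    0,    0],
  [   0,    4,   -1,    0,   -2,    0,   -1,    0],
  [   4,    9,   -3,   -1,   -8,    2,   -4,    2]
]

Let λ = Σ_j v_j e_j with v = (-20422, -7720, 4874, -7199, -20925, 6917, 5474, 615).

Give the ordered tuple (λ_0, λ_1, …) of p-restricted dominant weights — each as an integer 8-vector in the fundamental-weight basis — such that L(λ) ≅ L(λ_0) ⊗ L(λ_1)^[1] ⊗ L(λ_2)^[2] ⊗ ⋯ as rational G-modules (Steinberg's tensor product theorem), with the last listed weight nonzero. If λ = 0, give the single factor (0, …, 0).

((5, 5, 6, 3, 3, 3, 6, 3), (1, 1, 1, 4, 5, 2, 4, 2), (3, 3, 3, 3, 3, 0, 5, 5), (4, 3, 1, 1, 6, 5, 1, 5))

Change of basis e → ω: c = M·v where v = (-20422, -7720, 4874, -7199, -20925, 6917, 5474, 615):
  c_1 = -8*-20422 + -16*-7720 + 6*4874 + 2*-7199 + 15*-20925 + -4*6917 + 8*5474 + -4*615 = 1531
  c_2 = -2*-20422 + -4*-7720 + 2*4874 + 0*-7199 + 4*-20925 + -1*6917 + 2*5474 + -1*615 = 1188
  c_3 = 1*-20422 + 0*-7720 + 0*4874 + 0*-7199 + -1*-20925 + 0*6917 + 0*5474 + 0*615 = 503
  c_4 = 0*-20422 + -1*-7720 + 0*4874 + 1*-7199 + 0*-20925 + 0*6917 + 0*5474 + 0*615 = 521
  c_5 = 2*-20422 + 4*-7720 + -1*4874 + 0*-7199 + -4*-20925 + 0*6917 + -1*5474 + 1*615 = 2243
  c_6 = -1*-20422 + -3*-7720 + 0*4874 + 0*-7199 + 2*-20925 + 0*6917 + 0*5474 + 0*615 = 1732
  c_7 = 0*-20422 + 4*-7720 + -1*4874 + 0*-7199 + -2*-20925 + 0*6917 + -1*5474 + 0*615 = 622
  c_8 = 4*-20422 + 9*-7720 + -3*4874 + -1*-7199 + -8*-20925 + 2*6917 + -4*5474 + 2*615 = 1977
p = 7; digits c_i = Σ_j d_{ij}·7^j, 0 ≤ d_{ij} < 7:
  c_1 = 1531 = 5·7^0 + 1·7^1 + 3·7^2 + 4·7^3
  c_2 = 1188 = 5·7^0 + 1·7^1 + 3·7^2 + 3·7^3
  c_3 = 503 = 6·7^0 + 1·7^1 + 3·7^2 + 1·7^3
  c_4 = 521 = 3·7^0 + 4·7^1 + 3·7^2 + 1·7^3
  c_5 = 2243 = 3·7^0 + 5·7^1 + 3·7^2 + 6·7^3
  c_6 = 1732 = 3·7^0 + 2·7^1 + 0·7^2 + 5·7^3
  c_7 = 622 = 6·7^0 + 4·7^1 + 5·7^2 + 1·7^3
  c_8 = 1977 = 3·7^0 + 2·7^1 + 5·7^2 + 5·7^3
p-restricted factor λ_0 = (5, 5, 6, 3, 3, 3, 6, 3)
p-restricted factor λ_1 = (1, 1, 1, 4, 5, 2, 4, 2)
p-restricted factor λ_2 = (3, 3, 3, 3, 3, 0, 5, 5)
p-restricted factor λ_3 = (4, 3, 1, 1, 6, 5, 1, 5)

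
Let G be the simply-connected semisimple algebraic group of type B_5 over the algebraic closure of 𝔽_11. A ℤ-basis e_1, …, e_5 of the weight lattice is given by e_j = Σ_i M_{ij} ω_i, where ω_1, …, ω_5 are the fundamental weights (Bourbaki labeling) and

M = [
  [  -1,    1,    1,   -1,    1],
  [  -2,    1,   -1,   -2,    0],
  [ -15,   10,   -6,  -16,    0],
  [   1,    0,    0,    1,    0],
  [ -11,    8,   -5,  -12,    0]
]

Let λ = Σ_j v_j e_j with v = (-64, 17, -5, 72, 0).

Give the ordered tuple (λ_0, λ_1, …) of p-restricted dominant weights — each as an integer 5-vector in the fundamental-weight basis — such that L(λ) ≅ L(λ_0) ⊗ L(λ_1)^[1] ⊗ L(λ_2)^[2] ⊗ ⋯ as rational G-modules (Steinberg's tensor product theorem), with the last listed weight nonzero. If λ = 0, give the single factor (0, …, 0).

((4, 6, 8, 8, 1),)

ω-coordinates c = M·v, v = (-64, 17, -5, 72, 0):
  c_1 = (-1)·(-64) + 1·17 + (1)·(-5) + (-1)·(72) + 1·0 = 4
  c_2 = (-2)·(-64) + 1·17 + (-1)·(-5) + (-2)·(72) + 0·0 = 6
  c_3 = (-15)·(-64) + 10·17 + (-6)·(-5) + (-16)·(72) + 0·0 = 8
  c_4 = (1)·(-64) + 0·17 + (0)·(-5) + 1·72 + 0·0 = 8
  c_5 = (-11)·(-64) + 8·17 + (-5)·(-5) + (-12)·(72) + 0·0 = 1
p = 11; digits c_i = Σ_j d_{ij}·11^j, 0 ≤ d_{ij} < 11:
  c_1 = 4 = 4·11^0
  c_2 = 6 = 6·11^0
  c_3 = 8 = 8·11^0
  c_4 = 8 = 8·11^0
  c_5 = 1 = 1·11^0
Factor λ_0 = (4, 6, 8, 8, 1)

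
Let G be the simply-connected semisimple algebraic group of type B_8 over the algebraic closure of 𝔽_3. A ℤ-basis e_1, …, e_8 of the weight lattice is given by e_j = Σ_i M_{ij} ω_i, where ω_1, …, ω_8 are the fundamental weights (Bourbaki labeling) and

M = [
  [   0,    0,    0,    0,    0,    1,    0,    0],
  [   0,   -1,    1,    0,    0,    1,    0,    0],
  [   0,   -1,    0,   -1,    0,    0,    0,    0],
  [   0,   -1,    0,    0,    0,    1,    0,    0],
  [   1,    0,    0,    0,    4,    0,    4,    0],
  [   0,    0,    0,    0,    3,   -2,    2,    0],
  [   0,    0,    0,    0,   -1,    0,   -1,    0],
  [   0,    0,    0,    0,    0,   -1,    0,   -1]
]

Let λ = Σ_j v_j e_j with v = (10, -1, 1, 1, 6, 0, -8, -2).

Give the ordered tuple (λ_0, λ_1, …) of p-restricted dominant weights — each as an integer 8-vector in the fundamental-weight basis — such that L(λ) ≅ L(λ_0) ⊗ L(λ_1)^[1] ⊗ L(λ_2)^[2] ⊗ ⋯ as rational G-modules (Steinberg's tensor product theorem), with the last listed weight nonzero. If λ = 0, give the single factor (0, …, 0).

Compute c_i = Σ_j M_{ij} v_j with v = (10, -1, 1, 1, 6, 0, -8, -2):
  c_1 = 0*10 + 0*-1 + 0*1 + 0*1 + 0*6 + 1*0 + 0*-8 + 0*-2 = 0
  c_2 = 0*10 + -1*-1 + 1*1 + 0*1 + 0*6 + 1*0 + 0*-8 + 0*-2 = 2
  c_3 = 0*10 + -1*-1 + 0*1 + -1*1 + 0*6 + 0*0 + 0*-8 + 0*-2 = 0
  c_4 = 0*10 + -1*-1 + 0*1 + 0*1 + 0*6 + 1*0 + 0*-8 + 0*-2 = 1
  c_5 = 1*10 + 0*-1 + 0*1 + 0*1 + 4*6 + 0*0 + 4*-8 + 0*-2 = 2
  c_6 = 0*10 + 0*-1 + 0*1 + 0*1 + 3*6 + -2*0 + 2*-8 + 0*-2 = 2
  c_7 = 0*10 + 0*-1 + 0*1 + 0*1 + -1*6 + 0*0 + -1*-8 + 0*-2 = 2
  c_8 = 0*10 + 0*-1 + 0*1 + 0*1 + 0*6 + -1*0 + 0*-8 + -1*-2 = 2
Base-3 expansion of each c_i:
  c_1 = 0
  c_2 = 2 = 2·3^0
  c_3 = 0
  c_4 = 1 = 1·3^0
  c_5 = 2 = 2·3^0
  c_6 = 2 = 2·3^0
  c_7 = 2 = 2·3^0
  c_8 = 2 = 2·3^0
Factor λ_0 = (0, 2, 0, 1, 2, 2, 2, 2)

((0, 2, 0, 1, 2, 2, 2, 2),)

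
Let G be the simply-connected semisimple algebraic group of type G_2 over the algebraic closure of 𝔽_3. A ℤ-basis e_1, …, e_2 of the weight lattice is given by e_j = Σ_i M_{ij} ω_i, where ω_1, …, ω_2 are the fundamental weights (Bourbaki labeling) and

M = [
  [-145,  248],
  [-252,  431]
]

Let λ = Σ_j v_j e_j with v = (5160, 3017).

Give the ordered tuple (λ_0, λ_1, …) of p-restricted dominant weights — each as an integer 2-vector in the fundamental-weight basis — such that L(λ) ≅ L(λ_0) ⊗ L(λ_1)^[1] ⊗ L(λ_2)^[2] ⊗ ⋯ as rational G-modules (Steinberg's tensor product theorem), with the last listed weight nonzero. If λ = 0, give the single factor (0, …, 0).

((1, 1), (2, 2), (1, 0))

ω-coordinates c = M·v, v = (5160, 3017):
  c_1 = (-145)·(5160) + (248)·(3017) = 16
  c_2 = (-252)·(5160) + (431)·(3017) = 7
p = 3; digits c_i = Σ_j d_{ij}·3^j, 0 ≤ d_{ij} < 3:
  c_1 = 16 = 1·3^0 + 2·3^1 + 1·3^2
  c_2 = 7 = 1·3^0 + 2·3^1
Factor λ_0 = (1, 1)
Factor λ_1 = (2, 2)
Factor λ_2 = (1, 0)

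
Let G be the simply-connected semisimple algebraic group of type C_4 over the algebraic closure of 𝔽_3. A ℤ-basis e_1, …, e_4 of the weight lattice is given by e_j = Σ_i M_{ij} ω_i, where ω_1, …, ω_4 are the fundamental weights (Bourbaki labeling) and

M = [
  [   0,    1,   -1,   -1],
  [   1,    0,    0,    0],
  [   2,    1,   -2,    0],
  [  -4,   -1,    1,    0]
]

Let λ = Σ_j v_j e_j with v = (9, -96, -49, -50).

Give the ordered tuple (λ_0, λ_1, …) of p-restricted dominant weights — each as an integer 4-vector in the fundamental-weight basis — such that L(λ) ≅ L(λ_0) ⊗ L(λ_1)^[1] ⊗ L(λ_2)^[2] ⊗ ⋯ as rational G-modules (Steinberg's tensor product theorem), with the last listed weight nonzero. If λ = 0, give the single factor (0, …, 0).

((0, 0, 2, 2), (1, 0, 0, 0), (0, 1, 2, 1))

Converting to the ω-basis (c_i = row i of M dotted with v = (9, -96, -49, -50)):
  c_1 = 0·9 + (1)·(-96) + (-1)·(-49) + (-1)·(-50) = 3
  c_2 = 1·9 + (0)·(-96) + (0)·(-49) + (0)·(-50) = 9
  c_3 = 2·9 + (1)·(-96) + (-2)·(-49) + (0)·(-50) = 20
  c_4 = (-4)·(9) + (-1)·(-96) + (1)·(-49) + (0)·(-50) = 11
Expand coordinatewise in base 3:
  c_1 = 3 = 0·3^0 + 1·3^1
  c_2 = 9 = 0·3^0 + 0·3^1 + 1·3^2
  c_3 = 20 = 2·3^0 + 0·3^1 + 2·3^2
  c_4 = 11 = 2·3^0 + 0·3^1 + 1·3^2
λ_0 = (0, 0, 2, 2)
λ_1 = (1, 0, 0, 0)
λ_2 = (0, 1, 2, 1)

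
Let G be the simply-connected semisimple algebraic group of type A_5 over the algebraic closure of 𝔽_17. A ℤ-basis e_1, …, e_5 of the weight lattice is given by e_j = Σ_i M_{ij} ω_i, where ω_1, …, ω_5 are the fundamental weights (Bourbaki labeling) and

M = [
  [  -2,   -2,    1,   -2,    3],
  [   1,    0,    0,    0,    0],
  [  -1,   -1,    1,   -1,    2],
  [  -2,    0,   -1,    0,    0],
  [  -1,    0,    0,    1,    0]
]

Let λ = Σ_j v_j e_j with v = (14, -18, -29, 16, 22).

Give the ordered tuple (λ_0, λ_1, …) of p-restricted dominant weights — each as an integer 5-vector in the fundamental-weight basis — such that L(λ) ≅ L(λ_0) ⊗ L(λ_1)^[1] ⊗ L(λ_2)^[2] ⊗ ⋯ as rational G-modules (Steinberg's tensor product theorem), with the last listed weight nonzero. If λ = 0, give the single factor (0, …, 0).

((13, 14, 3, 1, 2),)

In the fundamental-weight basis, λ has coordinates c = M·v (v = (14, -18, -29, 16, 22)):
  c_1 = (-2)·(14) + (-2)·(-18) + (1)·(-29) + (-2)·(16) + 3·22 = 13
  c_2 = 1·14 + (0)·(-18) + (0)·(-29) + 0·16 + 0·22 = 14
  c_3 = (-1)·(14) + (-1)·(-18) + (1)·(-29) + (-1)·(16) + 2·22 = 3
  c_4 = (-2)·(14) + (0)·(-18) + (-1)·(-29) + 0·16 + 0·22 = 1
  c_5 = (-1)·(14) + (0)·(-18) + (0)·(-29) + 1·16 + 0·22 = 2
Writing each c_i in base p = 17:
  c_1 = 13 = 13·17^0
  c_2 = 14 = 14·17^0
  c_3 = 3 = 3·17^0
  c_4 = 1 = 1·17^0
  c_5 = 2 = 2·17^0
λ_0 = (13, 14, 3, 1, 2)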